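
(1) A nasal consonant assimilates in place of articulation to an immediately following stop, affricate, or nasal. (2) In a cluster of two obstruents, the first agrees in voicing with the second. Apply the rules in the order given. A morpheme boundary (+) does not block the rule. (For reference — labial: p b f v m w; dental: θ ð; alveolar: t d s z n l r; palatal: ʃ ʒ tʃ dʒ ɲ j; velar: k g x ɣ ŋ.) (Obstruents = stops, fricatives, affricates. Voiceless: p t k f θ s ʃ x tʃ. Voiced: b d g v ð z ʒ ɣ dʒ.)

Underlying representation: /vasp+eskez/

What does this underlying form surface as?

[vasp+eskez]

Rule 1: no segment meets the rule's conditions; no change.
After rule 1: vasp+eskez
Rule 2: no segment meets the rule's conditions; no change.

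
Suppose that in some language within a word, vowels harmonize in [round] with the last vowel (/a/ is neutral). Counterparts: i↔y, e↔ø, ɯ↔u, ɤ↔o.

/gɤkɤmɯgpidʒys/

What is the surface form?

/ɤ/ harmonizes with /y/ ([+round]) → [o]
/ɤ/ harmonizes with /y/ ([+round]) → [o]
/ɯ/ harmonizes with /y/ ([+round]) → [u]
/i/ harmonizes with /y/ ([+round]) → [y]

[gokomugpydʒys]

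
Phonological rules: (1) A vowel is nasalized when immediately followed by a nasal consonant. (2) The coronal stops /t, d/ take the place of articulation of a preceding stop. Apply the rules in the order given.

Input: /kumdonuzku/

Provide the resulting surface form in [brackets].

[kũmdõnuzku]

Rule 1: /u/ before nasal /m/ → [ũ]
Rule 1: /o/ before nasal /n/ → [õ]
After rule 1: kũmdõnuzku
Rule 2: no segment meets the rule's conditions; no change.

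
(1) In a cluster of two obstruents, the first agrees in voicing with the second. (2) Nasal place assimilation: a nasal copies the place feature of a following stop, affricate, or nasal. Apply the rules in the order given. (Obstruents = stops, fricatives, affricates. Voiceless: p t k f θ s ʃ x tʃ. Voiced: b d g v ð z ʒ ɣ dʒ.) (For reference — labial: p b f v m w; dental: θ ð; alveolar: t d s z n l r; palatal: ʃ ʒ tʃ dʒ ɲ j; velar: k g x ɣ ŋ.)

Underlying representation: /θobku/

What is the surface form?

[θopku]

Rule 1: /b/ before /k/ (voiceless) → [p]
After rule 1: θopku
Rule 2: no segment meets the rule's conditions; no change.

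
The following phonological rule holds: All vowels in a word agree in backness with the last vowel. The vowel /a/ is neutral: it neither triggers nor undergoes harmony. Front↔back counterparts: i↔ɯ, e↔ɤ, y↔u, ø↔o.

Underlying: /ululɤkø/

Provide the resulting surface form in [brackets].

[ylylekø]

/u/ harmonizes with /ø/ ([-back]) → [y]
/u/ harmonizes with /ø/ ([-back]) → [y]
/ɤ/ harmonizes with /ø/ ([-back]) → [e]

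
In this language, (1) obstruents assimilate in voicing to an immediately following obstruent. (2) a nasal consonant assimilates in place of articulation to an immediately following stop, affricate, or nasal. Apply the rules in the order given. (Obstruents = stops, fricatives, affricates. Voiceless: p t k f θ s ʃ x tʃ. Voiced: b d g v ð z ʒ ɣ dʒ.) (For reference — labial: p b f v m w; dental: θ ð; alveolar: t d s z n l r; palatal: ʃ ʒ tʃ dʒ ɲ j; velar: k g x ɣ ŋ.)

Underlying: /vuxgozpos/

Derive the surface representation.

Rule 1: /x/ before /g/ (voiced) → [ɣ]
Rule 1: /z/ before /p/ (voiceless) → [s]
After rule 1: vuɣgospos
Rule 2: no segment meets the rule's conditions; no change.

[vuɣgospos]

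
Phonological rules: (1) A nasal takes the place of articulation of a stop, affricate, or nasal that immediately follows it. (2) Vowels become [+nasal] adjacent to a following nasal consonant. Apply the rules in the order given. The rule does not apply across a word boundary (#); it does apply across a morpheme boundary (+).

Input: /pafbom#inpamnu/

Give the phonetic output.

Rule 1: /n/ before /p/ (labial) → [m]
Rule 1: /m/ before /n/ (alveolar) → [n]
After rule 1: pafbom#impannu
Rule 2: /o/ before nasal /m/ → [õ]
Rule 2: /i/ before nasal /m/ → [ĩ]
Rule 2: /a/ before nasal /n/ → [ã]

[pafbõm#ĩmpãnnu]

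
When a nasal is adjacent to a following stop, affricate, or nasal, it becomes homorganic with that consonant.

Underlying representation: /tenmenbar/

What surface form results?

/n/ before /m/ (labial) → [m]
/n/ before /b/ (labial) → [m]

[temmembar]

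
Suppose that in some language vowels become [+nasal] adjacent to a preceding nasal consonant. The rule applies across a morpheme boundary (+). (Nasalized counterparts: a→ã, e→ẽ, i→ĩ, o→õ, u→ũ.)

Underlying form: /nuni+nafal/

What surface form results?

[nũnĩ+nãfal]

/u/ after nasal /n/ → [ũ]
/i/ after nasal /n/ → [ĩ]
/a/ after nasal /n/ → [ã]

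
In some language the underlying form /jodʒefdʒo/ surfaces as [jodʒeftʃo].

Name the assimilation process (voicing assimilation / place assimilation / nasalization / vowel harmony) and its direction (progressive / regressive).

/dʒ/→[tʃ].
Each target copies a feature from the preceding segment, so the direction is progressive.

voicing assimilation, progressive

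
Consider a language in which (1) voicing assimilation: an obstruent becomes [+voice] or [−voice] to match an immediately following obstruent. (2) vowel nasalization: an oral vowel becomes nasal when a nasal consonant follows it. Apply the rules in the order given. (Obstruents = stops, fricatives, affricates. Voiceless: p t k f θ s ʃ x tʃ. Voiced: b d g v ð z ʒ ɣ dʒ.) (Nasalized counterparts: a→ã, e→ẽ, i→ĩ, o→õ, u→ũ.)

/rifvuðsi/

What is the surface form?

Rule 1: /f/ before /v/ (voiced) → [v]
Rule 1: /ð/ before /s/ (voiceless) → [θ]
After rule 1: rivvuθsi
Rule 2: no segment meets the rule's conditions; no change.

[rivvuθsi]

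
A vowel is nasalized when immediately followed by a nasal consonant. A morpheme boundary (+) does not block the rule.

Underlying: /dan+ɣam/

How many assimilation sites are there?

/a/ before nasal /n/ → [ã]
/a/ before nasal /m/ → [ã]
2 segments change.

2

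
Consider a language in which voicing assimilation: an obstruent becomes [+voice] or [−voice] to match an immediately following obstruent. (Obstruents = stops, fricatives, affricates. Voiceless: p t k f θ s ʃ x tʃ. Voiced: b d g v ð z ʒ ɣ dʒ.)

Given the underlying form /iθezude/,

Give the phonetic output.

no segment meets the rule's conditions; no change.

[iθezude]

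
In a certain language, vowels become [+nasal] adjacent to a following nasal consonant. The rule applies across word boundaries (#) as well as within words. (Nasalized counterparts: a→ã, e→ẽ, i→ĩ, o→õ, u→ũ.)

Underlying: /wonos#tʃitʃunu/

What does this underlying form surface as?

/o/ before nasal /n/ → [õ]
/u/ before nasal /n/ → [ũ]

[wõnos#tʃitʃũnu]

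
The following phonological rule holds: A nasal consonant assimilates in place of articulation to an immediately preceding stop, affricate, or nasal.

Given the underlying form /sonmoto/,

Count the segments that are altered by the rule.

/m/ after /n/ (alveolar) → [n]
1 segment changes.

1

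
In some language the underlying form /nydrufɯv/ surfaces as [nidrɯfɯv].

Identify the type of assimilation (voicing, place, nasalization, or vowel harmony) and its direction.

/y/→[i] /u/→[ɯ].
Vowels agree with the last vowel, so the harmony is regressive.

vowel harmony, regressive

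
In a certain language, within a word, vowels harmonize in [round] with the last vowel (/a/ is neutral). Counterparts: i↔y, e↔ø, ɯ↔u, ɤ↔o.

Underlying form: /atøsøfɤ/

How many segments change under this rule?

/ø/ harmonizes with /ɤ/ ([-round]) → [e]
/ø/ harmonizes with /ɤ/ ([-round]) → [e]
2 segments change.

2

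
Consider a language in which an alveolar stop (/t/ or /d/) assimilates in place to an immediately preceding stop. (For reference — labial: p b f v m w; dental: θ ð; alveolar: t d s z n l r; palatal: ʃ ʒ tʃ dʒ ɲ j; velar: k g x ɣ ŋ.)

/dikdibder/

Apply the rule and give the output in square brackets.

/d/ after /k/ (velar) → [g]
/d/ after /b/ (labial) → [b]

[dikgibber]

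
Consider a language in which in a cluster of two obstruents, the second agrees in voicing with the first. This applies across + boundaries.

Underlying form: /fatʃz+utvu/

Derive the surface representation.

/z/ after /tʃ/ (voiceless) → [s]
/v/ after /t/ (voiceless) → [f]

[fatʃs+utfu]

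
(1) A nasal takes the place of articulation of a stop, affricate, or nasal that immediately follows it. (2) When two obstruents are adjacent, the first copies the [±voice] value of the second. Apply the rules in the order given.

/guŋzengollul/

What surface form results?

[guŋzeŋgollul]

Rule 1: /n/ before /g/ (velar) → [ŋ]
After rule 1: guŋzeŋgollul
Rule 2: no segment meets the rule's conditions; no change.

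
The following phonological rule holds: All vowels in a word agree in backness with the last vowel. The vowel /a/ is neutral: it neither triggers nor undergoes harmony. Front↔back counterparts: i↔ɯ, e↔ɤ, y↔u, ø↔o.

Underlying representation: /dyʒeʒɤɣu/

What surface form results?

/y/ harmonizes with /u/ ([+back]) → [u]
/e/ harmonizes with /u/ ([+back]) → [ɤ]

[duʒɤʒɤɣu]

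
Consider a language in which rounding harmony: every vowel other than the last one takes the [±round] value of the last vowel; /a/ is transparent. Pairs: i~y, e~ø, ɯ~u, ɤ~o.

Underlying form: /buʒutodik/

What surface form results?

/u/ harmonizes with /i/ ([-round]) → [ɯ]
/u/ harmonizes with /i/ ([-round]) → [ɯ]
/o/ harmonizes with /i/ ([-round]) → [ɤ]

[bɯʒɯtɤdik]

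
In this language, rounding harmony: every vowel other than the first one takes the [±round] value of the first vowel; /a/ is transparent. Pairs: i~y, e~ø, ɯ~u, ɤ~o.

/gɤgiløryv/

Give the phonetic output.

/ø/ harmonizes with /ɤ/ ([-round]) → [e]
/y/ harmonizes with /ɤ/ ([-round]) → [i]

[gɤgileriv]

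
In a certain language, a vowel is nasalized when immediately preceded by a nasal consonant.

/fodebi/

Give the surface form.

no segment meets the rule's conditions; no change.

[fodebi]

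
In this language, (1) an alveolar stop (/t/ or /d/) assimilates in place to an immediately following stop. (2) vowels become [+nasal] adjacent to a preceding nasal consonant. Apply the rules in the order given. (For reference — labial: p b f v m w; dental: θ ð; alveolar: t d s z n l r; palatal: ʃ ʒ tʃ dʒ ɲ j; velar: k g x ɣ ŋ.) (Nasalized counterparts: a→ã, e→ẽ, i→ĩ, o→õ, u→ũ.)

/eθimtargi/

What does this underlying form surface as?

[eθimtargi]

Rule 1: no segment meets the rule's conditions; no change.
After rule 1: eθimtargi
Rule 2: no segment meets the rule's conditions; no change.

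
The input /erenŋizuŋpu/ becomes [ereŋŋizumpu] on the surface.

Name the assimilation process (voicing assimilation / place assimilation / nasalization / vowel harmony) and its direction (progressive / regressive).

/n/→[ŋ] /ŋ/→[m].
Each target copies a feature from the following segment, so the direction is regressive.

place assimilation, regressive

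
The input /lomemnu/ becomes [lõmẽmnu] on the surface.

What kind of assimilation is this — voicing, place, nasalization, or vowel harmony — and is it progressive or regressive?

/o/→[õ] /e/→[ẽ].
Each target copies a feature from the following segment, so the direction is regressive.

nasalization, regressive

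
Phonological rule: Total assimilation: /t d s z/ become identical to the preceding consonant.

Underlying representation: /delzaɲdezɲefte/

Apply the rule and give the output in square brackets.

[dellaɲɲezɲeffe]

/z/ after /l/ → [l] (total assimilation)
/d/ after /ɲ/ → [ɲ] (total assimilation)
/t/ after /f/ → [f] (total assimilation)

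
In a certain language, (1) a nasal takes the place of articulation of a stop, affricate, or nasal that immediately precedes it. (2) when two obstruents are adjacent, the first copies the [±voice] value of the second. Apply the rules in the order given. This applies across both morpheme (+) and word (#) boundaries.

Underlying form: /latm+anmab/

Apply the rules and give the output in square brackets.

Rule 1: /m/ after /t/ (alveolar) → [n]
Rule 1: /m/ after /n/ (alveolar) → [n]
After rule 1: latn+annab
Rule 2: no segment meets the rule's conditions; no change.

[latn+annab]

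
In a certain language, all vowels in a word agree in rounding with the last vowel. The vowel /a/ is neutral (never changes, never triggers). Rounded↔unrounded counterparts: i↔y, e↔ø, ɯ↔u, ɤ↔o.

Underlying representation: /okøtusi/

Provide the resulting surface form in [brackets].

/o/ harmonizes with /i/ ([-round]) → [ɤ]
/ø/ harmonizes with /i/ ([-round]) → [e]
/u/ harmonizes with /i/ ([-round]) → [ɯ]

[ɤketɯsi]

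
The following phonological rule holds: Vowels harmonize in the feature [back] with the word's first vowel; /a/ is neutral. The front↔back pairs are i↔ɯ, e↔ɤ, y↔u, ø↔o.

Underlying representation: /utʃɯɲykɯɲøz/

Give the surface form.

[utʃɯɲukɯɲoz]

/y/ harmonizes with /u/ ([+back]) → [u]
/ø/ harmonizes with /u/ ([+back]) → [o]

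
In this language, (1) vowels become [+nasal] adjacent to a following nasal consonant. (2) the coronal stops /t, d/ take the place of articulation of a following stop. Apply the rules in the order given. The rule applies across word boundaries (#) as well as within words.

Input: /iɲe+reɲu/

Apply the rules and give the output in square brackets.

[ĩɲe+rẽɲu]

Rule 1: /i/ before nasal /ɲ/ → [ĩ]
Rule 1: /e/ before nasal /ɲ/ → [ẽ]
After rule 1: ĩɲe+rẽɲu
Rule 2: no segment meets the rule's conditions; no change.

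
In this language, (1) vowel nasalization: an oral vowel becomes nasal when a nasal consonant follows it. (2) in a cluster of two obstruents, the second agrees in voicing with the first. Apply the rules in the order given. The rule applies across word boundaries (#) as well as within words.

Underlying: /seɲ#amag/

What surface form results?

[sẽɲ#ãmag]

Rule 1: /e/ before nasal /ɲ/ → [ẽ]
Rule 1: /a/ before nasal /m/ → [ã]
After rule 1: sẽɲ#ãmag
Rule 2: no segment meets the rule's conditions; no change.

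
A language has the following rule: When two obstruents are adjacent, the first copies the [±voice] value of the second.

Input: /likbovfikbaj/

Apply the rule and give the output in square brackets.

[ligboffigbaj]

/k/ before /b/ (voiced) → [g]
/v/ before /f/ (voiceless) → [f]
/k/ before /b/ (voiced) → [g]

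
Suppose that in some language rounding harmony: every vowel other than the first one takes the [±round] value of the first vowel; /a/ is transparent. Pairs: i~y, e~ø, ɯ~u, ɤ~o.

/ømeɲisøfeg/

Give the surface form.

[ømøɲysøføg]

/e/ harmonizes with /ø/ ([+round]) → [ø]
/i/ harmonizes with /ø/ ([+round]) → [y]
/e/ harmonizes with /ø/ ([+round]) → [ø]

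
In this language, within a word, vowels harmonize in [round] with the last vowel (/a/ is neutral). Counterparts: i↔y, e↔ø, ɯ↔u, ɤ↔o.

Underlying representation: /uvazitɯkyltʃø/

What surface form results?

[uvazytukyltʃø]

/i/ harmonizes with /ø/ ([+round]) → [y]
/ɯ/ harmonizes with /ø/ ([+round]) → [u]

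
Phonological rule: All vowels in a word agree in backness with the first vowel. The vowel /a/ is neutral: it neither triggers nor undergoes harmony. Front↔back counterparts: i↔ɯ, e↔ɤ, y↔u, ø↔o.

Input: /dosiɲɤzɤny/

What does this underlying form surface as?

/i/ harmonizes with /o/ ([+back]) → [ɯ]
/y/ harmonizes with /o/ ([+back]) → [u]

[dosɯɲɤzɤnu]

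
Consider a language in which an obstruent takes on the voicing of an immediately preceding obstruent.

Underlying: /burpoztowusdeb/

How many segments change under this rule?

/t/ after /z/ (voiced) → [d]
/d/ after /s/ (voiceless) → [t]
2 segments change.

2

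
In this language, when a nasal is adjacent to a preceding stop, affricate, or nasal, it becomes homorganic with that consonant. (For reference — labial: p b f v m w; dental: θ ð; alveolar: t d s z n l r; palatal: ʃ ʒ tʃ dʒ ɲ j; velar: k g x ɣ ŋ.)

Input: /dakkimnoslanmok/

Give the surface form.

/n/ after /m/ (labial) → [m]
/m/ after /n/ (alveolar) → [n]

[dakkimmoslannok]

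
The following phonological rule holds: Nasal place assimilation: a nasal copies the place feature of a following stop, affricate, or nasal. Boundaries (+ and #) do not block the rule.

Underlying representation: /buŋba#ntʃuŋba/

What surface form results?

[bumba#ɲtʃumba]

/ŋ/ before /b/ (labial) → [m]
/n/ before /tʃ/ (palatal) → [ɲ]
/ŋ/ before /b/ (labial) → [m]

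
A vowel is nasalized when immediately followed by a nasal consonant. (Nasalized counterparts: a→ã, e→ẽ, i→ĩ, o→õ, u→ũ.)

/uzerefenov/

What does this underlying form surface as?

[uzerefẽnov]

/e/ before nasal /n/ → [ẽ]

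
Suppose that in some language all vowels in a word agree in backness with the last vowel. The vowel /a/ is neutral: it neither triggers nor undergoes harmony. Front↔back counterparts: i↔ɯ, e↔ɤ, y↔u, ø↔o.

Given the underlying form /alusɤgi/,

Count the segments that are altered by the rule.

2

/u/ harmonizes with /i/ ([-back]) → [y]
/ɤ/ harmonizes with /i/ ([-back]) → [e]
2 segments change.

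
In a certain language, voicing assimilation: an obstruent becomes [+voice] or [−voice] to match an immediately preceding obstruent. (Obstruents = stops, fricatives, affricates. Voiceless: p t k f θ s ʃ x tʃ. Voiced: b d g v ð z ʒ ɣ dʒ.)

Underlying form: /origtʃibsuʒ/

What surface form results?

[origdʒibzuʒ]

/tʃ/ after /g/ (voiced) → [dʒ]
/s/ after /b/ (voiced) → [z]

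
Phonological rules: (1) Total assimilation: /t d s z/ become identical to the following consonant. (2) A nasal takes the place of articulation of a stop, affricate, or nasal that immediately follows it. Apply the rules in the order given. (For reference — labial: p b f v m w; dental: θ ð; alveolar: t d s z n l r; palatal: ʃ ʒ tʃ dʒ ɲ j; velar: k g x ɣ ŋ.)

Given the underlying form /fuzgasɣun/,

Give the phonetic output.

Rule 1: /z/ before /g/ → [g] (total assimilation)
Rule 1: /s/ before /ɣ/ → [ɣ] (total assimilation)
After rule 1: fuggaɣɣun
Rule 2: no segment meets the rule's conditions; no change.

[fuggaɣɣun]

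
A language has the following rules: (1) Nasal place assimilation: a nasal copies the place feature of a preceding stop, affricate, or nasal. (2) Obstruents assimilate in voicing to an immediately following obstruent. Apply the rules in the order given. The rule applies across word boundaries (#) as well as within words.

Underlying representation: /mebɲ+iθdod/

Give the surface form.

Rule 1: /ɲ/ after /b/ (labial) → [m]
After rule 1: mebm+iθdod
Rule 2: /θ/ before /d/ (voiced) → [ð]

[mebm+iðdod]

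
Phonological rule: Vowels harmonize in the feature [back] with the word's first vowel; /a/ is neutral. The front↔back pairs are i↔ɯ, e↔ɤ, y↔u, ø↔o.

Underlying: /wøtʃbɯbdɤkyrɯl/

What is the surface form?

/ɯ/ harmonizes with /ø/ ([-back]) → [i]
/ɤ/ harmonizes with /ø/ ([-back]) → [e]
/ɯ/ harmonizes with /ø/ ([-back]) → [i]

[wøtʃbibdekyril]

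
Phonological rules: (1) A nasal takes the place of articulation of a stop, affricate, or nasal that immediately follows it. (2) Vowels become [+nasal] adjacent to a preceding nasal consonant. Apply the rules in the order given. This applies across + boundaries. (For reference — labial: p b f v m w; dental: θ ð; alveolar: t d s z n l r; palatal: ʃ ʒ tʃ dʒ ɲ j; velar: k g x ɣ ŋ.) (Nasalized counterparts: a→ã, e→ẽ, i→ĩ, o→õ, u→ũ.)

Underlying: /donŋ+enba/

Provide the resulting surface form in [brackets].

Rule 1: /n/ before /ŋ/ (velar) → [ŋ]
Rule 1: /n/ before /b/ (labial) → [m]
After rule 1: doŋŋ+emba
Rule 2: /e/ after nasal /ŋ/ → [ẽ]

[doŋŋ+ẽmba]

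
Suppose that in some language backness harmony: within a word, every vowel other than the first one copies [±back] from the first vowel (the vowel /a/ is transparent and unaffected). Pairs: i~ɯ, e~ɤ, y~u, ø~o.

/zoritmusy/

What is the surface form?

[zorɯtmusu]

/i/ harmonizes with /o/ ([+back]) → [ɯ]
/y/ harmonizes with /o/ ([+back]) → [u]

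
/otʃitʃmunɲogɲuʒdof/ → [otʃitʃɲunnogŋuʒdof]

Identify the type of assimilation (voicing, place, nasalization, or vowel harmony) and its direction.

/m/→[ɲ] /ɲ/→[n] /ɲ/→[ŋ].
Each target copies a feature from the preceding segment, so the direction is progressive.

place assimilation, progressive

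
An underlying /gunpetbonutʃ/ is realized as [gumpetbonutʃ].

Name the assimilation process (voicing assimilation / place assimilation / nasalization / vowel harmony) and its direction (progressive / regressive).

place assimilation, regressive

/n/→[m].
Each target copies a feature from the following segment, so the direction is regressive.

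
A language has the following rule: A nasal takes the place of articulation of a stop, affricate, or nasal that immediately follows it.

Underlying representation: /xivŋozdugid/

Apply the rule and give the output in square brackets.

no segment meets the rule's conditions; no change.

[xivŋozdugid]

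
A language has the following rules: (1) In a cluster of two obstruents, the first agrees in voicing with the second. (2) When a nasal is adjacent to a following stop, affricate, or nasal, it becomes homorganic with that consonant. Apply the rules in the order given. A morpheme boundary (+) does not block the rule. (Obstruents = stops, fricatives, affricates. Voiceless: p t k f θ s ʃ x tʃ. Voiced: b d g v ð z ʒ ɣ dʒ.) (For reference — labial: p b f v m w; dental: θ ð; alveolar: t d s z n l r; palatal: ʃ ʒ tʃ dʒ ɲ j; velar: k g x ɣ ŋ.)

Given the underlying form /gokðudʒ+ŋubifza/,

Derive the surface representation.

[gogðudʒ+ŋubivza]

Rule 1: /k/ before /ð/ (voiced) → [g]
Rule 1: /f/ before /z/ (voiced) → [v]
After rule 1: gogðudʒ+ŋubivza
Rule 2: no segment meets the rule's conditions; no change.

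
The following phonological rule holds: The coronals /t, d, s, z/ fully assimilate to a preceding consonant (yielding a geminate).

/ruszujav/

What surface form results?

/z/ after /s/ → [s] (total assimilation)

[russujav]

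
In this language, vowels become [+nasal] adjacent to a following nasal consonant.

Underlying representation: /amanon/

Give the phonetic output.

[ãmãnõn]

/a/ before nasal /m/ → [ã]
/a/ before nasal /n/ → [ã]
/o/ before nasal /n/ → [õ]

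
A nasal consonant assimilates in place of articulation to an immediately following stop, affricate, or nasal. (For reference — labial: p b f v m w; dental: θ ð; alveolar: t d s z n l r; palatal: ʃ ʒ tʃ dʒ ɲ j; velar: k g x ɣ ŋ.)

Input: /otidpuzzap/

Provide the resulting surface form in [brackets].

no segment meets the rule's conditions; no change.

[otidpuzzap]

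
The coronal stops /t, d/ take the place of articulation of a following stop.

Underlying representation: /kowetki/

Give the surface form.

/t/ before /k/ (velar) → [k]

[kowekki]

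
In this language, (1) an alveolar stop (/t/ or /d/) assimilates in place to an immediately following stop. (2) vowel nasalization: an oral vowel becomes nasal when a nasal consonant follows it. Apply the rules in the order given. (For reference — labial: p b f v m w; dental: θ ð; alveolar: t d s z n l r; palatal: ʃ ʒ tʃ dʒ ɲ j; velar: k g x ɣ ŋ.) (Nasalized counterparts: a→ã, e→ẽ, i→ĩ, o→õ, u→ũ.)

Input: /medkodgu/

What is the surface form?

[megkoggu]

Rule 1: /d/ before /k/ (velar) → [g]
Rule 1: /d/ before /g/ (velar) → [g]
After rule 1: megkoggu
Rule 2: no segment meets the rule's conditions; no change.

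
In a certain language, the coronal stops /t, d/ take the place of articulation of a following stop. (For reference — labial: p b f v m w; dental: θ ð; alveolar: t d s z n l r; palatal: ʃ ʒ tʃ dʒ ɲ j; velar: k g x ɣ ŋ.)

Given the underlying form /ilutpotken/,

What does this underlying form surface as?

[iluppokken]

/t/ before /p/ (labial) → [p]
/t/ before /k/ (velar) → [k]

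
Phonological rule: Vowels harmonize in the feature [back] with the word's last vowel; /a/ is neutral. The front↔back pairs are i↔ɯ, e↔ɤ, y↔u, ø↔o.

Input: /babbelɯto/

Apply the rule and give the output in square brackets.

/e/ harmonizes with /o/ ([+back]) → [ɤ]

[babbɤlɯto]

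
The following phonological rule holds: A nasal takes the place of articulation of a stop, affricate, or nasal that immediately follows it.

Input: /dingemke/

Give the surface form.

/n/ before /g/ (velar) → [ŋ]
/m/ before /k/ (velar) → [ŋ]

[diŋgeŋke]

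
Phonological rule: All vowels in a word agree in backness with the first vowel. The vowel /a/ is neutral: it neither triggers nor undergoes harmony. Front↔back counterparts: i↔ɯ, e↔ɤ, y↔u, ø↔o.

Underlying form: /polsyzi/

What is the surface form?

[polsuzɯ]

/y/ harmonizes with /o/ ([+back]) → [u]
/i/ harmonizes with /o/ ([+back]) → [ɯ]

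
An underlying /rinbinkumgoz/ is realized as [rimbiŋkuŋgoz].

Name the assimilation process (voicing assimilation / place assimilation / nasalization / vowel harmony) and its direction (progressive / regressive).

place assimilation, regressive

/n/→[m] /n/→[ŋ] /m/→[ŋ].
Each target copies a feature from the following segment, so the direction is regressive.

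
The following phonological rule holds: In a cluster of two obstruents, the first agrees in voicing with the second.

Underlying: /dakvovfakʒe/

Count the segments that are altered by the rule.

/k/ before /v/ (voiced) → [g]
/v/ before /f/ (voiceless) → [f]
/k/ before /ʒ/ (voiced) → [g]
3 segments change.

3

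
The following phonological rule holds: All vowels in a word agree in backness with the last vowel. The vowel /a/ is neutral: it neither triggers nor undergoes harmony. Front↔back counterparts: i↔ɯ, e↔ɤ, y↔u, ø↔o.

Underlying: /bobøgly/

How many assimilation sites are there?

/o/ harmonizes with /y/ ([-back]) → [ø]
1 segment changes.

1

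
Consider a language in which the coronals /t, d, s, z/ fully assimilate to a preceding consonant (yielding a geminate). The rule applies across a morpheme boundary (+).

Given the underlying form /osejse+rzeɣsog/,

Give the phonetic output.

/s/ after /j/ → [j] (total assimilation)
/z/ after /r/ → [r] (total assimilation)
/s/ after /ɣ/ → [ɣ] (total assimilation)

[osejje+rreɣɣog]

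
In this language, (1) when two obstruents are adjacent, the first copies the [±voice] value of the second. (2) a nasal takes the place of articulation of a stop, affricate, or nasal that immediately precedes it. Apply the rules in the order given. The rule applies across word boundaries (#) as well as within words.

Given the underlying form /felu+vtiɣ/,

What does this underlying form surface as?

Rule 1: /v/ before /t/ (voiceless) → [f]
After rule 1: felu+ftiɣ
Rule 2: no segment meets the rule's conditions; no change.

[felu+ftiɣ]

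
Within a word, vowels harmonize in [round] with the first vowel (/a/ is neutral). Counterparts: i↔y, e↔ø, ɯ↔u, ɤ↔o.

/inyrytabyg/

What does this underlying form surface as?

/y/ harmonizes with /i/ ([-round]) → [i]
/y/ harmonizes with /i/ ([-round]) → [i]
/y/ harmonizes with /i/ ([-round]) → [i]

[iniritabig]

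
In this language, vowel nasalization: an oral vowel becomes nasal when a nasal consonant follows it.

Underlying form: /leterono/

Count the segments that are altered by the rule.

/o/ before nasal /n/ → [õ]
1 segment changes.

1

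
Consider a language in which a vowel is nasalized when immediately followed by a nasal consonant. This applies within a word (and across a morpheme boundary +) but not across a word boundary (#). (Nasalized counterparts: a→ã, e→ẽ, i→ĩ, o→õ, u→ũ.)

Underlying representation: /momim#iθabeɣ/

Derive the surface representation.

[mõmĩm#iθabeɣ]

/o/ before nasal /m/ → [õ]
/i/ before nasal /m/ → [ĩ]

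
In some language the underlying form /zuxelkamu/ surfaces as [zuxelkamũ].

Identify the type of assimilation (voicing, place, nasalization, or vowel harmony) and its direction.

nasalization, progressive

/u/→[ũ].
Each target copies a feature from the preceding segment, so the direction is progressive.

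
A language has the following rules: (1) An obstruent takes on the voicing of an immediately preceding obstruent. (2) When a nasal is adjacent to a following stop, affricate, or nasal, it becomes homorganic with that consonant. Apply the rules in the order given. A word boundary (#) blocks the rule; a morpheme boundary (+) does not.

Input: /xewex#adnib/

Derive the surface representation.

[xewex#adnib]

Rule 1: no segment meets the rule's conditions; no change.
After rule 1: xewex#adnib
Rule 2: no segment meets the rule's conditions; no change.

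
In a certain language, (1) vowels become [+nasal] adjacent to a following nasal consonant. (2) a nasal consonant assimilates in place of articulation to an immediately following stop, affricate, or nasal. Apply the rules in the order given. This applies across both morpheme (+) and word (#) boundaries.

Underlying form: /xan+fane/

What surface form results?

[xãn+fãne]

Rule 1: /a/ before nasal /n/ → [ã]
Rule 1: /a/ before nasal /n/ → [ã]
After rule 1: xãn+fãne
Rule 2: no segment meets the rule's conditions; no change.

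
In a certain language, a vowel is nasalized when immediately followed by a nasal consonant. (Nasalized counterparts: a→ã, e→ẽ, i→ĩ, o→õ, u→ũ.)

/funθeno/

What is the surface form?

/u/ before nasal /n/ → [ũ]
/e/ before nasal /n/ → [ẽ]

[fũnθẽno]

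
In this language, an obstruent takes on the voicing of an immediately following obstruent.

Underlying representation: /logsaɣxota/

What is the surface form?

/g/ before /s/ (voiceless) → [k]
/ɣ/ before /x/ (voiceless) → [x]

[loksaxxota]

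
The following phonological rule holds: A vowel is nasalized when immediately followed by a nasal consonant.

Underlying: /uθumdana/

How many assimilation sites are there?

2

/u/ before nasal /m/ → [ũ]
/a/ before nasal /n/ → [ã]
2 segments change.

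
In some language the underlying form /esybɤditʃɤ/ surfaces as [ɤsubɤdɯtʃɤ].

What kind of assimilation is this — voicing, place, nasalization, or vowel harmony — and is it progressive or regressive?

vowel harmony, regressive

/e/→[ɤ] /y/→[u] /i/→[ɯ].
Vowels agree with the last vowel, so the harmony is regressive.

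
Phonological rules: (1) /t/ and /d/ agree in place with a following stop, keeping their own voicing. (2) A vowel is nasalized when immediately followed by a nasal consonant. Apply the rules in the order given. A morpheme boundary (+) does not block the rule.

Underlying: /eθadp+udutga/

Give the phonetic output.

Rule 1: /d/ before /p/ (labial) → [b]
Rule 1: /t/ before /g/ (velar) → [k]
After rule 1: eθabp+udukga
Rule 2: no segment meets the rule's conditions; no change.

[eθabp+udukga]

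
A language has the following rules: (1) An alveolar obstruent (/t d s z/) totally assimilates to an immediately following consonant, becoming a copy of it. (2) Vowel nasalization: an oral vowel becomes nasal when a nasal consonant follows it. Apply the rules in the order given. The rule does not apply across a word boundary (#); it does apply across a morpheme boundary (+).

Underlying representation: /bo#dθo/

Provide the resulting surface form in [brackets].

Rule 1: /d/ before /θ/ → [θ] (total assimilation)
After rule 1: bo#θθo
Rule 2: no segment meets the rule's conditions; no change.

[bo#θθo]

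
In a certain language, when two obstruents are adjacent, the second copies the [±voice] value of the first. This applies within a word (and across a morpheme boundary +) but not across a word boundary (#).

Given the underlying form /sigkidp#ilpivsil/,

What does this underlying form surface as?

/k/ after /g/ (voiced) → [g]
/p/ after /d/ (voiced) → [b]
/s/ after /v/ (voiced) → [z]

[siggidb#ilpivzil]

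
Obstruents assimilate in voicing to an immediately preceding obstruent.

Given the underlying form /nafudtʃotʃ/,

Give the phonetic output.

[nafuddʒotʃ]

/tʃ/ after /d/ (voiced) → [dʒ]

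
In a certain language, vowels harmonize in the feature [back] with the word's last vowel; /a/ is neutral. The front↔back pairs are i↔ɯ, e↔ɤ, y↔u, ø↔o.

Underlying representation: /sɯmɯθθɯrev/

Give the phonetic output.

/ɯ/ harmonizes with /e/ ([-back]) → [i]
/ɯ/ harmonizes with /e/ ([-back]) → [i]
/ɯ/ harmonizes with /e/ ([-back]) → [i]

[simiθθirev]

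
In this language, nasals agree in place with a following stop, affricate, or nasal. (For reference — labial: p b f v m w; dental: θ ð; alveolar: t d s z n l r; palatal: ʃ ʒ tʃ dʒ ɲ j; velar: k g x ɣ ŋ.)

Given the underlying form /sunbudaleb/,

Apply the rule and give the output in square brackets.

[sumbudaleb]

/n/ before /b/ (labial) → [m]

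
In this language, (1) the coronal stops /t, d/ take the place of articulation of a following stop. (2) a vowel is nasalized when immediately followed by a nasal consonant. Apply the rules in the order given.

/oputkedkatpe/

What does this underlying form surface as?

[opukkegkappe]

Rule 1: /t/ before /k/ (velar) → [k]
Rule 1: /d/ before /k/ (velar) → [g]
Rule 1: /t/ before /p/ (labial) → [p]
After rule 1: opukkegkappe
Rule 2: no segment meets the rule's conditions; no change.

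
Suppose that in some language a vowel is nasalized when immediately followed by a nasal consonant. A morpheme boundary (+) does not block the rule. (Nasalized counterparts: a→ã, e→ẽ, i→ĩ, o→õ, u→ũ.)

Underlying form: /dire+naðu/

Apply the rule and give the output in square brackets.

[dirẽ+naðu]

/e/ before nasal /n/ → [ẽ]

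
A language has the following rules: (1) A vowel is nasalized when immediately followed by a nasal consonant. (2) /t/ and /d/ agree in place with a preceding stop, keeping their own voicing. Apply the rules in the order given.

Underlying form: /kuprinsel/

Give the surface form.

[kuprĩnsel]

Rule 1: /i/ before nasal /n/ → [ĩ]
After rule 1: kuprĩnsel
Rule 2: no segment meets the rule's conditions; no change.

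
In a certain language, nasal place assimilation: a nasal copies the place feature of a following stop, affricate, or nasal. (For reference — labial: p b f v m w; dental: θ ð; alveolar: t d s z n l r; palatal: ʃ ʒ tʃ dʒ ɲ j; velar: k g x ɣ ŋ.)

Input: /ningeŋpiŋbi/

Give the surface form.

[niŋgempimbi]

/n/ before /g/ (velar) → [ŋ]
/ŋ/ before /p/ (labial) → [m]
/ŋ/ before /b/ (labial) → [m]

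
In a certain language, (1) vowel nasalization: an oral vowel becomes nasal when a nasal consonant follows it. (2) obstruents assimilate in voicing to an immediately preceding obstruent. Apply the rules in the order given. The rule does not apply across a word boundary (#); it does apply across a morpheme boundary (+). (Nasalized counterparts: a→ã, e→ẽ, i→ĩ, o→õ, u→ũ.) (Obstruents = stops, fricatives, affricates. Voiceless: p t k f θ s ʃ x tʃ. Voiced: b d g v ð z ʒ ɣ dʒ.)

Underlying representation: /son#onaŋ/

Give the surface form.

[sõn#õnãŋ]

Rule 1: /o/ before nasal /n/ → [õ]
Rule 1: /o/ before nasal /n/ → [õ]
Rule 1: /a/ before nasal /ŋ/ → [ã]
After rule 1: sõn#õnãŋ
Rule 2: no segment meets the rule's conditions; no change.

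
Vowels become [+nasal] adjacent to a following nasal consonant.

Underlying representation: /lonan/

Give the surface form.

[lõnãn]

/o/ before nasal /n/ → [õ]
/a/ before nasal /n/ → [ã]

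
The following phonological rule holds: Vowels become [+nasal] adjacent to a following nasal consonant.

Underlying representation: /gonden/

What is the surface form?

[gõndẽn]

/o/ before nasal /n/ → [õ]
/e/ before nasal /n/ → [ẽ]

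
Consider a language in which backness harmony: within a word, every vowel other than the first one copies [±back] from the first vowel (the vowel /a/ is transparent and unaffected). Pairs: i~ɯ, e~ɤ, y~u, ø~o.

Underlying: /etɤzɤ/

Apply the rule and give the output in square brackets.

/ɤ/ harmonizes with /e/ ([-back]) → [e]
/ɤ/ harmonizes with /e/ ([-back]) → [e]

[eteze]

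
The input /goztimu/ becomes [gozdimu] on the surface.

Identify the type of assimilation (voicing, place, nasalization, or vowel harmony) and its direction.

/t/→[d].
Each target copies a feature from the preceding segment, so the direction is progressive.

voicing assimilation, progressive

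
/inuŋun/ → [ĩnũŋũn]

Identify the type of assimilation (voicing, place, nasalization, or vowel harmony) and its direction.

/i/→[ĩ] /u/→[ũ] /u/→[ũ].
Each target copies a feature from the following segment, so the direction is regressive.

nasalization, regressive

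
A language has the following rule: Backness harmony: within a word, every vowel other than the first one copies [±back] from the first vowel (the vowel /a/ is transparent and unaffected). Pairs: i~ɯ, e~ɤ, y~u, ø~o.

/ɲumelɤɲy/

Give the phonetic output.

[ɲumɤlɤɲu]

/e/ harmonizes with /u/ ([+back]) → [ɤ]
/y/ harmonizes with /u/ ([+back]) → [u]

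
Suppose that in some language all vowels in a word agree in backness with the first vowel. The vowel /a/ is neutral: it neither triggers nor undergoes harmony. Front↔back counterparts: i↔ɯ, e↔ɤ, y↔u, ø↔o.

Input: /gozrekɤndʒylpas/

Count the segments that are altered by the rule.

/e/ harmonizes with /o/ ([+back]) → [ɤ]
/y/ harmonizes with /o/ ([+back]) → [u]
2 segments change.

2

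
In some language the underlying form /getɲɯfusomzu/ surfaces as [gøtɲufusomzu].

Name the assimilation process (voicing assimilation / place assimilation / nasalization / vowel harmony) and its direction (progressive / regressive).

vowel harmony, regressive

/e/→[ø] /ɯ/→[u].
Vowels agree with the last vowel, so the harmony is regressive.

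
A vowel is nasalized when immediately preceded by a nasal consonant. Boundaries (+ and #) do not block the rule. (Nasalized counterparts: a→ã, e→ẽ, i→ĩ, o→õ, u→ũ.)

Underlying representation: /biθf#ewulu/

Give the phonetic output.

no segment meets the rule's conditions; no change.

[biθf#ewulu]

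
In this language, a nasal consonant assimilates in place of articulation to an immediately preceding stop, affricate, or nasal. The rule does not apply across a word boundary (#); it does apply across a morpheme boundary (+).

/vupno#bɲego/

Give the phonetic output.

/n/ after /p/ (labial) → [m]
/ɲ/ after /b/ (labial) → [m]

[vupmo#bmego]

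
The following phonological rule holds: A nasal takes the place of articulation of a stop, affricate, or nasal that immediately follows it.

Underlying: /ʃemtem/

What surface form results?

/m/ before /t/ (alveolar) → [n]

[ʃentem]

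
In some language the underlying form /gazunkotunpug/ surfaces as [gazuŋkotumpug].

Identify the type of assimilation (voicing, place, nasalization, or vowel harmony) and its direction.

place assimilation, regressive

/n/→[ŋ] /n/→[m].
Each target copies a feature from the following segment, so the direction is regressive.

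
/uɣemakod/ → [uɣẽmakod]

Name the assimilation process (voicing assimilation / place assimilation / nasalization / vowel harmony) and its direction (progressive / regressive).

nasalization, regressive

/e/→[ẽ].
Each target copies a feature from the following segment, so the direction is regressive.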